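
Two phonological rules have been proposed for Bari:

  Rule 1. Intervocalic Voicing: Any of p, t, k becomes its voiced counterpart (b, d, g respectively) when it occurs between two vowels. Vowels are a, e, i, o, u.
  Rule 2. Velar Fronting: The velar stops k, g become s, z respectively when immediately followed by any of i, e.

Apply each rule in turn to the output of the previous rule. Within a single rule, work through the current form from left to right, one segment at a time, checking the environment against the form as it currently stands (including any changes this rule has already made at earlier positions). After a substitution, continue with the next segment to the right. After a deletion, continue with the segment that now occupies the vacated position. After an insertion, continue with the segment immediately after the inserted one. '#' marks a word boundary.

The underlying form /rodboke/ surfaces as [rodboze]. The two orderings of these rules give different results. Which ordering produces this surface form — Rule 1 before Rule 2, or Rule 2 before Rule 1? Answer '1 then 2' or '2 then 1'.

Order 1 then 2:
  1 Intervocalic Voicing: [rodboke] → [rodboge]
  2 Velar Fronting: [rodboge] → [rodboze]
  result: [rodboze]
Order 2 then 1:
  2 Velar Fronting: [rodboke] → [rodbose]
  1 Intervocalic Voicing: no change — [rodbose]
  result: [rodbose]

1 then 2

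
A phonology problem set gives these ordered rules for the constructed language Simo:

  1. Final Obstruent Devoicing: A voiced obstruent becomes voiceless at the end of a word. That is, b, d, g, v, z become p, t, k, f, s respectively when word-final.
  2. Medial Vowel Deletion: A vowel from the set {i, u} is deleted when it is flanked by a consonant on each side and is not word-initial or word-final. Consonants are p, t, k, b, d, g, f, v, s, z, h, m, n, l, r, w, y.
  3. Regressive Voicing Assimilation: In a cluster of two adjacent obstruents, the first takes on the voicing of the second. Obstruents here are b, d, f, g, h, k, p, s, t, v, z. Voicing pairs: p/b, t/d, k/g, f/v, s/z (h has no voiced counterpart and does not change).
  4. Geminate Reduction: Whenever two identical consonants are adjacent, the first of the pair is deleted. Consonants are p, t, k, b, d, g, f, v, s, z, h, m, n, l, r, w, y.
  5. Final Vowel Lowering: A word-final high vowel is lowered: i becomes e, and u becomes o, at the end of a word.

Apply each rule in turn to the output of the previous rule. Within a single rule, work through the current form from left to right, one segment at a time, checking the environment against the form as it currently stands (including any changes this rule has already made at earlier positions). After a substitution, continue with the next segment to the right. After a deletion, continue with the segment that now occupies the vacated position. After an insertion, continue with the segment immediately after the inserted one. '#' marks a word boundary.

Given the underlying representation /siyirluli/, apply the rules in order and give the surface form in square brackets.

1 Final Obstruent Devoicing: no change — [siyirluli]
2 Medial Vowel Deletion: [siyirluli] → [syrlli]
3 Regressive Voicing Assimilation: no change — [syrlli]
4 Geminate Reduction: [syrlli] → [syrli]
5 Final Vowel Lowering: [syrli] → [syrle]

[syrle]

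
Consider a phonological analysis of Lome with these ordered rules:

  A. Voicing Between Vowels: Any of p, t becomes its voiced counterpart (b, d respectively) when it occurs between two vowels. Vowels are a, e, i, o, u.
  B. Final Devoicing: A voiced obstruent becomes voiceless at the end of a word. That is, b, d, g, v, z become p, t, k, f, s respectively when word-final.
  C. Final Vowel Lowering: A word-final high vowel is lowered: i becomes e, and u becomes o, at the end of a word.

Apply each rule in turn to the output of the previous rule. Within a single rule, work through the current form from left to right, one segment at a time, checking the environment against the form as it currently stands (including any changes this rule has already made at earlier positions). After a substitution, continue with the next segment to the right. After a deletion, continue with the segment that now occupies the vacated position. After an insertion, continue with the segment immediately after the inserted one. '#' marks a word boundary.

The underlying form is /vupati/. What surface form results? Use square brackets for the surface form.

A Voicing Between Vowels: [vupati] → [vubadi]
B Final Devoicing: no change — [vubadi]
C Final Vowel Lowering: [vubadi] → [vubade]

[vubade]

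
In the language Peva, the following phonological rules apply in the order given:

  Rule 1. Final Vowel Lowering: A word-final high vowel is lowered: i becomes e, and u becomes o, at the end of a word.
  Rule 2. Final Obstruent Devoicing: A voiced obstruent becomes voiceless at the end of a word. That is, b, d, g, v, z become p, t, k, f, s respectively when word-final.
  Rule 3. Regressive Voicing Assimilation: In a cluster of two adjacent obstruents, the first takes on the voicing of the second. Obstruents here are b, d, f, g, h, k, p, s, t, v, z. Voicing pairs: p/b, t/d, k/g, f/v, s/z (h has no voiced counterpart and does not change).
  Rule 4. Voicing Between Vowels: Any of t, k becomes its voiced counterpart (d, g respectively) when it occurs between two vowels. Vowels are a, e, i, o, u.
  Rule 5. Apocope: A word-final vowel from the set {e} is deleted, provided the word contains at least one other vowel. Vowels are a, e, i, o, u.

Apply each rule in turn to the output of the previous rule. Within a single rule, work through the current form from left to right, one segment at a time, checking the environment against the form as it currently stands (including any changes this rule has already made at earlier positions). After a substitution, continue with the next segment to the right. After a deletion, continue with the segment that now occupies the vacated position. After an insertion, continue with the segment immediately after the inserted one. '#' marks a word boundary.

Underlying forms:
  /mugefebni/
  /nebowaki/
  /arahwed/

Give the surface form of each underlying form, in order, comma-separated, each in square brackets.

/mugefebni/:
  Rule 1 Final Vowel Lowering: [mugefebni] → [mugefebne]
  Rule 2 Final Obstruent Devoicing: no change — [mugefebne]
  Rule 3 Regressive Voicing Assimilation: no change — [mugefebne]
  Rule 4 Voicing Between Vowels: no change — [mugefebne]
  Rule 5 Apocope: [mugefebne] → [mugefebn]
/nebowaki/:
  Rule 1 Final Vowel Lowering: [nebowaki] → [nebowake]
  Rule 2 Final Obstruent Devoicing: no change — [nebowake]
  Rule 3 Regressive Voicing Assimilation: no change — [nebowake]
  Rule 4 Voicing Between Vowels: [nebowake] → [nebowage]
  Rule 5 Apocope: [nebowage] → [nebowag]
/arahwed/:
  Rule 1 Final Vowel Lowering: no change — [arahwed]
  Rule 2 Final Obstruent Devoicing: [arahwed] → [arahwet]
  Rule 3 Regressive Voicing Assimilation: no change — [arahwet]
  Rule 4 Voicing Between Vowels: no change — [arahwet]
  Rule 5 Apocope: no change — [arahwet]

[mugefebn], [nebowag], [arahwet]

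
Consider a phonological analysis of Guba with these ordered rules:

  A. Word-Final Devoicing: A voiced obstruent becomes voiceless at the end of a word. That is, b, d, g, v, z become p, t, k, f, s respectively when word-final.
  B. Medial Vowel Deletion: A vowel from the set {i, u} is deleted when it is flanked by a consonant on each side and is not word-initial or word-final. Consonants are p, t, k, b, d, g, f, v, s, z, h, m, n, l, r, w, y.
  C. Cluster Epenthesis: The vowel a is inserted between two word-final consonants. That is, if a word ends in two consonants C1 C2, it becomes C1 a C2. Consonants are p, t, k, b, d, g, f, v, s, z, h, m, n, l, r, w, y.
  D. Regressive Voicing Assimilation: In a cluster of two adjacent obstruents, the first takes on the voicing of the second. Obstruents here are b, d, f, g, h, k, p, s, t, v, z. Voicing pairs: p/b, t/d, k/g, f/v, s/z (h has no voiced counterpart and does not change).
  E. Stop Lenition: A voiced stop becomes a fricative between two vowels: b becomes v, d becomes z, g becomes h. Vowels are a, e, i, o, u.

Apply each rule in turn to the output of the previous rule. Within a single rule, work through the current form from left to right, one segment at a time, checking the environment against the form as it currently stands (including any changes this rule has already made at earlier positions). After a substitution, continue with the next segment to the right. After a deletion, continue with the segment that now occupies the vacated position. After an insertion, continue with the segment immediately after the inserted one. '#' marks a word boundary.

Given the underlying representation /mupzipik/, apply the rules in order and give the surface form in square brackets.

[mbspak]

A Word-Final Devoicing: no change — [mupzipik]
B Medial Vowel Deletion: [mupzipik] → [mpzpk]
C Cluster Epenthesis: [mpzpk] → [mpzpak]
D Regressive Voicing Assimilation: [mpzpak] → [mbspak]
E Stop Lenition: no change — [mbspak]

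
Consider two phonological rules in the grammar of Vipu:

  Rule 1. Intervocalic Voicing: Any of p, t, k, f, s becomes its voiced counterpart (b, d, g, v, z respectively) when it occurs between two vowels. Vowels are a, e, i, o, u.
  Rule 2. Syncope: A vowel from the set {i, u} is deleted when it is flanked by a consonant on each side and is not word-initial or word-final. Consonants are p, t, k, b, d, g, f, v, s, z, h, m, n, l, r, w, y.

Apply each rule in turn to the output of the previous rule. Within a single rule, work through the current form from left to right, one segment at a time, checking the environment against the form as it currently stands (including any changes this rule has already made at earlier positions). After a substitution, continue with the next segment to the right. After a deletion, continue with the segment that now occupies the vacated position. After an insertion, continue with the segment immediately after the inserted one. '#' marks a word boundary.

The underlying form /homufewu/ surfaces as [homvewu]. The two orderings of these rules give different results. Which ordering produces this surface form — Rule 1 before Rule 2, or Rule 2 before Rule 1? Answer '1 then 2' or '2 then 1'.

1 then 2

Order 1 then 2:
  1 Intervocalic Voicing: [homufewu] → [homuvewu]
  2 Syncope: [homuvewu] → [homvewu]
  result: [homvewu]
Order 2 then 1:
  2 Syncope: [homufewu] → [homfewu]
  1 Intervocalic Voicing: no change — [homfewu]
  result: [homfewu]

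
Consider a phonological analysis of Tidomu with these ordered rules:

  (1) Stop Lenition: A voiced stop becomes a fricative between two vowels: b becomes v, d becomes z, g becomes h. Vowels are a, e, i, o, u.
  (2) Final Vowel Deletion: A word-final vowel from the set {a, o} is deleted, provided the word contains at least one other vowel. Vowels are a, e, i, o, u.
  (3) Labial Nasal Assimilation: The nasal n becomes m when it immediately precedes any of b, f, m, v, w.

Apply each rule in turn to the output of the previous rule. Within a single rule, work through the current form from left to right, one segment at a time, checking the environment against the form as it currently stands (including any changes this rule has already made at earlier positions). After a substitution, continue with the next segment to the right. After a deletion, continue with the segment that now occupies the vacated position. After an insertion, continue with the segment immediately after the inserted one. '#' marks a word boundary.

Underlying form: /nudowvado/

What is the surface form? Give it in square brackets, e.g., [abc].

(1) Stop Lenition: [nudowvado] → [nuzowvazo]
(2) Final Vowel Deletion: [nuzowvazo] → [nuzowvaz]
(3) Labial Nasal Assimilation: no change — [nuzowvaz]

[nuzowvaz]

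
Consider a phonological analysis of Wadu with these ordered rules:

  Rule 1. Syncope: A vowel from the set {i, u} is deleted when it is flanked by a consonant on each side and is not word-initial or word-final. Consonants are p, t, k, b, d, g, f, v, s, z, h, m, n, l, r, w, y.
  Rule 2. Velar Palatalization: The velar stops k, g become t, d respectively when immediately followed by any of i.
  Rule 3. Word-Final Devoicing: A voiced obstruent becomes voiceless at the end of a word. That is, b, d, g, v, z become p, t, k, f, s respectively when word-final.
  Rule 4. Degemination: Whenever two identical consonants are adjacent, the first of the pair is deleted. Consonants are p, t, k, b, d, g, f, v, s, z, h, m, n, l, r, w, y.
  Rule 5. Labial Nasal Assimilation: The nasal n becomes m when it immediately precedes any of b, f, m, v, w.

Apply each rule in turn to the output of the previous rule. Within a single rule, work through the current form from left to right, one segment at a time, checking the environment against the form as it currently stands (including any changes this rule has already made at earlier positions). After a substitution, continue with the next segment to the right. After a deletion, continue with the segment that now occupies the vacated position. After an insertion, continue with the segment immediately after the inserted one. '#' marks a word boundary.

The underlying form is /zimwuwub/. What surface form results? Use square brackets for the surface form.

Rule 1 Syncope: [zimwuwub] → [zmwwb]
Rule 2 Velar Palatalization: no change — [zmwwb]
Rule 3 Word-Final Devoicing: [zmwwb] → [zmwwp]
Rule 4 Degemination: [zmwwp] → [zmwp]
Rule 5 Labial Nasal Assimilation: no change — [zmwp]

[zmwp]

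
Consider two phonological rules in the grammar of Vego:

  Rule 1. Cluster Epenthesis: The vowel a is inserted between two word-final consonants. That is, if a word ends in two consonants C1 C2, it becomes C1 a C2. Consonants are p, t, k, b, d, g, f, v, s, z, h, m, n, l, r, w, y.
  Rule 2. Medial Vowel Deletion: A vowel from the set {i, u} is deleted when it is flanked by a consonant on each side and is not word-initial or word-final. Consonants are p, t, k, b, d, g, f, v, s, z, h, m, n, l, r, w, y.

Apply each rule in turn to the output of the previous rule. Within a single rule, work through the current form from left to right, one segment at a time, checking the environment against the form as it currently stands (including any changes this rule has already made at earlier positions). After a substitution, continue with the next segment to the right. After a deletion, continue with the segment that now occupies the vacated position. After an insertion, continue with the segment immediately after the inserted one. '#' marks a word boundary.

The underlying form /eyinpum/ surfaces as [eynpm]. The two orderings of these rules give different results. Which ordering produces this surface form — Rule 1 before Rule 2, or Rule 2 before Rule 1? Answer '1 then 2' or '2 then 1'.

1 then 2

Order 1 then 2:
  1 Cluster Epenthesis: no change — [eyinpum]
  2 Medial Vowel Deletion: [eyinpum] → [eynpm]
  result: [eynpm]
Order 2 then 1:
  2 Medial Vowel Deletion: [eyinpum] → [eynpm]
  1 Cluster Epenthesis: [eynpm] → [eynpam]
  result: [eynpam]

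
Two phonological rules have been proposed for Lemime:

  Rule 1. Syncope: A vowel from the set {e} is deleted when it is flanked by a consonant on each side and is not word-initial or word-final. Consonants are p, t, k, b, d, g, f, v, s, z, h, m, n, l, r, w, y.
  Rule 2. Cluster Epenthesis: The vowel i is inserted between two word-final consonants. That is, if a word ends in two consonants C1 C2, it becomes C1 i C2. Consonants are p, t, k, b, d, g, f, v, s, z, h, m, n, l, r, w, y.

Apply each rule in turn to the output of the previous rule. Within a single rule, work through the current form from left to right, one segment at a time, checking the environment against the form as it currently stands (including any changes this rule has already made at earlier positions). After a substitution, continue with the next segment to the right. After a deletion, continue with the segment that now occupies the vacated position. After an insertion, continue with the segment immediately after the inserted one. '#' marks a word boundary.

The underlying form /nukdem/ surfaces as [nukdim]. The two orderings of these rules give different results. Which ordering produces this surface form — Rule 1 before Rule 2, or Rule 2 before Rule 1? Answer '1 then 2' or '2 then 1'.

1 then 2

Order 1 then 2:
  1 Syncope: [nukdem] → [nukdm]
  2 Cluster Epenthesis: [nukdm] → [nukdim]
  result: [nukdim]
Order 2 then 1:
  2 Cluster Epenthesis: no change — [nukdem]
  1 Syncope: [nukdem] → [nukdm]
  result: [nukdm]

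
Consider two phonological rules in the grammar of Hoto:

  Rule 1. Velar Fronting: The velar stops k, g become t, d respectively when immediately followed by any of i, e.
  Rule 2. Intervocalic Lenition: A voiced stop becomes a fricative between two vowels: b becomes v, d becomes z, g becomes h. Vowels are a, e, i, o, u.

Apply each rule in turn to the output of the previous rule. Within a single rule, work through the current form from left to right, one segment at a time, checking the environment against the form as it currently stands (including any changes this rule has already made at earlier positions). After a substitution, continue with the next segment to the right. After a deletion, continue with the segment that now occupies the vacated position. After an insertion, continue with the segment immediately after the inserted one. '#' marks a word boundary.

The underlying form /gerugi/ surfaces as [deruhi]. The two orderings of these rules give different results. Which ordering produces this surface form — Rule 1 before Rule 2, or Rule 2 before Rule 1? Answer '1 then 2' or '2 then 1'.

2 then 1

Order 1 then 2:
  1 Velar Fronting: [gerugi] → [derudi]
  2 Intervocalic Lenition: [derudi] → [deruzi]
  result: [deruzi]
Order 2 then 1:
  2 Intervocalic Lenition: [gerugi] → [geruhi]
  1 Velar Fronting: [geruhi] → [deruhi]
  result: [deruhi]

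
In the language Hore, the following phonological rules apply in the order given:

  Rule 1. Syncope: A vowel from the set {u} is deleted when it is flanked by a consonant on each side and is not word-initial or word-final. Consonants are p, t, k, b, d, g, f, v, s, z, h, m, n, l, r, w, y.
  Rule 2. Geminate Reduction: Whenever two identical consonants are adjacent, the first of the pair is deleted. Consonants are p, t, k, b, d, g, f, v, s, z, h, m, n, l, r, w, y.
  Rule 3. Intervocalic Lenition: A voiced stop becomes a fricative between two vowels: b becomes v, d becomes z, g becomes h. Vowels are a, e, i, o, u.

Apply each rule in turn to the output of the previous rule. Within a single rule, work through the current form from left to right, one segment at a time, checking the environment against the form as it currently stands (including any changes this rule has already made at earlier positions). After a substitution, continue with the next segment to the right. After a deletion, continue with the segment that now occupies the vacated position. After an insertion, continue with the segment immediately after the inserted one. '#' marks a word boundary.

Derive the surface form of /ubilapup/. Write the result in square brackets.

[uvilap]

Rule 1 Syncope: [ubilapup] → [ubilapp]
Rule 2 Geminate Reduction: [ubilapp] → [ubilap]
Rule 3 Intervocalic Lenition: [ubilap] → [uvilap]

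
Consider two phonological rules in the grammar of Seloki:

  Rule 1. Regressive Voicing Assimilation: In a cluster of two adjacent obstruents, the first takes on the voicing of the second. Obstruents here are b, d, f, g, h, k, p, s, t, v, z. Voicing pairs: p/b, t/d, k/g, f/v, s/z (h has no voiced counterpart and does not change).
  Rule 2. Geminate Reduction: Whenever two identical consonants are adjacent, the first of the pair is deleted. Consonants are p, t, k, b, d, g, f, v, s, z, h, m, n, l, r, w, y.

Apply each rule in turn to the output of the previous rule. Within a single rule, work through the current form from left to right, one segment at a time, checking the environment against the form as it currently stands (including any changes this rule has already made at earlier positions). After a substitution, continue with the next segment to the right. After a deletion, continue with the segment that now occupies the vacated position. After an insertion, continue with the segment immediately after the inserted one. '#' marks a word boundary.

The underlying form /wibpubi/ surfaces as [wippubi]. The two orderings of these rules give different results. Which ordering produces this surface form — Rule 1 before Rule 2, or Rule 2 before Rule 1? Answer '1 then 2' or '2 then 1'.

Order 1 then 2:
  1 Regressive Voicing Assimilation: [wibpubi] → [wippubi]
  2 Geminate Reduction: [wippubi] → [wipubi]
  result: [wipubi]
Order 2 then 1:
  2 Geminate Reduction: no change — [wibpubi]
  1 Regressive Voicing Assimilation: [wibpubi] → [wippubi]
  result: [wippubi]

2 then 1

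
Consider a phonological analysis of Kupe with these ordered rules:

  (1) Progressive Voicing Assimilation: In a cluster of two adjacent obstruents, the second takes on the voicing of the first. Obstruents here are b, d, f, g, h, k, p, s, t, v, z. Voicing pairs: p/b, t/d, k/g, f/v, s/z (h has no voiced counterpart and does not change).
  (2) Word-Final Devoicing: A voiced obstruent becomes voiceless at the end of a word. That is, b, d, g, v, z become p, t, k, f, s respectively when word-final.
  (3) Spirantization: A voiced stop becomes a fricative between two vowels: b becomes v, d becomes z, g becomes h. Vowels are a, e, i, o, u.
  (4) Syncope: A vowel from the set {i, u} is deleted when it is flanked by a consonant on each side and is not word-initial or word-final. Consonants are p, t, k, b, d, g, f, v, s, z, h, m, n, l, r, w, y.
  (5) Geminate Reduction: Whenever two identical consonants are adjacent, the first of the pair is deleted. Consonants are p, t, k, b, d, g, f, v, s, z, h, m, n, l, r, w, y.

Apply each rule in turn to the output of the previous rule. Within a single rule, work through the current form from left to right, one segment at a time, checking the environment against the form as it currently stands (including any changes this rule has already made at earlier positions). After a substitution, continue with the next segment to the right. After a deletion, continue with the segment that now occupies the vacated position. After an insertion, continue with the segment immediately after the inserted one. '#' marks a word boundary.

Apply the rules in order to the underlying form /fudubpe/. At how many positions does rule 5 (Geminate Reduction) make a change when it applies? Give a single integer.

(1) Progressive Voicing Assimilation: [fudubpe] → [fudubbe]
(2) Word-Final Devoicing: no change — [fudubbe]
(3) Spirantization: [fudubbe] → [fuzubbe]
(4) Syncope: [fuzubbe] → [fzbbe]
(5) Geminate Reduction: [fzbbe] → [fzbe]
Rule 5 changed 1 position(s).

1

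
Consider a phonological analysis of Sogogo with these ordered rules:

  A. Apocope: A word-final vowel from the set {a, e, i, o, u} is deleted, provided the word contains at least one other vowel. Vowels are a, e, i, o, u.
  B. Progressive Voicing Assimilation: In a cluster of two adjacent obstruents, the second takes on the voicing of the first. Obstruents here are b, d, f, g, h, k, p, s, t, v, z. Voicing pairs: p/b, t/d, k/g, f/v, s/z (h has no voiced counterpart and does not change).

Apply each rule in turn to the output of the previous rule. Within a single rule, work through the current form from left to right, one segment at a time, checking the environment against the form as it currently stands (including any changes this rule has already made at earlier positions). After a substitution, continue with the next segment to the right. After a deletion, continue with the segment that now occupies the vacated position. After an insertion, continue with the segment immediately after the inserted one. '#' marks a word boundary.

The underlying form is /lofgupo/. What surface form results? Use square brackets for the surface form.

[lofkup]

A Apocope: [lofgupo] → [lofgup]
B Progressive Voicing Assimilation: [lofgup] → [lofkup]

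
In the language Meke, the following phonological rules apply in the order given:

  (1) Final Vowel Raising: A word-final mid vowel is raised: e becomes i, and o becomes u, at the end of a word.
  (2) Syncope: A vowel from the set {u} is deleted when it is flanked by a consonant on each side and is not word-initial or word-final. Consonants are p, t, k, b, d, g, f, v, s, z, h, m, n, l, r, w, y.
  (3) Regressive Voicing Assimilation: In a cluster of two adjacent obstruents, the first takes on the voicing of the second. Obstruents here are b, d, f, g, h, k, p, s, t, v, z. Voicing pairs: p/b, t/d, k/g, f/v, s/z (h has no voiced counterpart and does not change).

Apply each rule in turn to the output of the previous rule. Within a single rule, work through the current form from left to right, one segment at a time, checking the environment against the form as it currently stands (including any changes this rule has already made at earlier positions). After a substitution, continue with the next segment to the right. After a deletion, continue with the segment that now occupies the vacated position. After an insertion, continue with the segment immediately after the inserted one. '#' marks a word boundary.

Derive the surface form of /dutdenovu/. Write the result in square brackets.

[tddenovu]

(1) Final Vowel Raising: no change — [dutdenovu]
(2) Syncope: [dutdenovu] → [dtdenovu]
(3) Regressive Voicing Assimilation: [dtdenovu] → [tddenovu]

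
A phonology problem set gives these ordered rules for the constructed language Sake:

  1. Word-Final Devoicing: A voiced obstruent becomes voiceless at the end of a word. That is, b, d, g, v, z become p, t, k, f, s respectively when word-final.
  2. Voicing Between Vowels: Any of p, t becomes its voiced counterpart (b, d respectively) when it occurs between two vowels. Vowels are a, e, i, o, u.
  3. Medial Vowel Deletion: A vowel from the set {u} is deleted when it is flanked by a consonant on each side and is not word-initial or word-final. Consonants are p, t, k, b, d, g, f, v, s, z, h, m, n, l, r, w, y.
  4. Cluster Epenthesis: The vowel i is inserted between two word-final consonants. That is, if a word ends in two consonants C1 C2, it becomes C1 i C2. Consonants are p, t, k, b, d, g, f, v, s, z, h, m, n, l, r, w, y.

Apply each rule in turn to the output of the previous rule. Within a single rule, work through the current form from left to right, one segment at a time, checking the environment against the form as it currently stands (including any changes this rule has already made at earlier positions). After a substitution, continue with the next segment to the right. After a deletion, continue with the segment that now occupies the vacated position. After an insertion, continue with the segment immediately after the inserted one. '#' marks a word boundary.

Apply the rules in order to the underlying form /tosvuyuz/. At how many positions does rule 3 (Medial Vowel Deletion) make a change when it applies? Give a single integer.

1 Word-Final Devoicing: [tosvuyuz] → [tosvuyus]
2 Voicing Between Vowels: no change — [tosvuyus]
3 Medial Vowel Deletion: [tosvuyus] → [tosvys]
4 Cluster Epenthesis: [tosvys] → [tosvyis]
Rule 3 changed 2 position(s).

2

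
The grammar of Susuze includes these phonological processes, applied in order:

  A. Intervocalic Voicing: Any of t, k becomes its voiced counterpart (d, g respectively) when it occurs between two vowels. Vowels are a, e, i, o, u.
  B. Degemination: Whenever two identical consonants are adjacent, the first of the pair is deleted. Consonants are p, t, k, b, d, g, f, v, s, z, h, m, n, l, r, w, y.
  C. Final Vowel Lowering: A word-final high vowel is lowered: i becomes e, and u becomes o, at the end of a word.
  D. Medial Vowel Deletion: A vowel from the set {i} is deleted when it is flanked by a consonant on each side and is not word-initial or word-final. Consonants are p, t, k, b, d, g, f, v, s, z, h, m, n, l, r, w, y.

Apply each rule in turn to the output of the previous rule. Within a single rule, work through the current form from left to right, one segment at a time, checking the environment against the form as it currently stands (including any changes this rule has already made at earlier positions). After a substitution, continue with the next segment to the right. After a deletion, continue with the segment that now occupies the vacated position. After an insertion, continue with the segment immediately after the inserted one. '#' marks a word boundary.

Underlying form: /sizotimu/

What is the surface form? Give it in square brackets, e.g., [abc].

[szodmo]

A Intervocalic Voicing: [sizotimu] → [sizodimu]
B Degemination: no change — [sizodimu]
C Final Vowel Lowering: [sizodimu] → [sizodimo]
D Medial Vowel Deletion: [sizodimo] → [szodmo]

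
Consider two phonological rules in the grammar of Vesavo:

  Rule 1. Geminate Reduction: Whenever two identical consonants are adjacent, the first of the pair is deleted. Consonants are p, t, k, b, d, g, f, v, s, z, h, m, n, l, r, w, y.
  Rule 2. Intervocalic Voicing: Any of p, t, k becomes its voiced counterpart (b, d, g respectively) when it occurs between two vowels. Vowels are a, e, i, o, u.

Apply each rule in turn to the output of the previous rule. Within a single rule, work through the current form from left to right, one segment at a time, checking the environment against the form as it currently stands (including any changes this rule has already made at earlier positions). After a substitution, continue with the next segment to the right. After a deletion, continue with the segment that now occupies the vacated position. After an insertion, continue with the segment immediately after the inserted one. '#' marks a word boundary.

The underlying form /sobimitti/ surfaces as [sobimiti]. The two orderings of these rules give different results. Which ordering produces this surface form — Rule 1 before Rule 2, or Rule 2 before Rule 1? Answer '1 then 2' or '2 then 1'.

Order 1 then 2:
  1 Geminate Reduction: [sobimitti] → [sobimiti]
  2 Intervocalic Voicing: [sobimiti] → [sobimidi]
  result: [sobimidi]
Order 2 then 1:
  2 Intervocalic Voicing: no change — [sobimitti]
  1 Geminate Reduction: [sobimitti] → [sobimiti]
  result: [sobimiti]

2 then 1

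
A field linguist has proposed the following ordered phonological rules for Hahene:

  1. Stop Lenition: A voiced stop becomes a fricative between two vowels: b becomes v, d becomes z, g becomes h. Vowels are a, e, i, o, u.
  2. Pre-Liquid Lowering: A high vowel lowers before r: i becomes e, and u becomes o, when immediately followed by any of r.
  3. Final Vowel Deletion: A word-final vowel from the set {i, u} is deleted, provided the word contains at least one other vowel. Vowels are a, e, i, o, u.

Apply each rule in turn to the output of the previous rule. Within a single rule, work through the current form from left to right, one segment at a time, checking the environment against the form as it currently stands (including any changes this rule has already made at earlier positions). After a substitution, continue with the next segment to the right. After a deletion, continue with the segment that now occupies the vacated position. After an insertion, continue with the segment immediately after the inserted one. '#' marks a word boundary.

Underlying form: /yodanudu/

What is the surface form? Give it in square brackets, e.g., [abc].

[yozanuz]

1 Stop Lenition: [yodanudu] → [yozanuzu]
2 Pre-Liquid Lowering: no change — [yozanuzu]
3 Final Vowel Deletion: [yozanuzu] → [yozanuz]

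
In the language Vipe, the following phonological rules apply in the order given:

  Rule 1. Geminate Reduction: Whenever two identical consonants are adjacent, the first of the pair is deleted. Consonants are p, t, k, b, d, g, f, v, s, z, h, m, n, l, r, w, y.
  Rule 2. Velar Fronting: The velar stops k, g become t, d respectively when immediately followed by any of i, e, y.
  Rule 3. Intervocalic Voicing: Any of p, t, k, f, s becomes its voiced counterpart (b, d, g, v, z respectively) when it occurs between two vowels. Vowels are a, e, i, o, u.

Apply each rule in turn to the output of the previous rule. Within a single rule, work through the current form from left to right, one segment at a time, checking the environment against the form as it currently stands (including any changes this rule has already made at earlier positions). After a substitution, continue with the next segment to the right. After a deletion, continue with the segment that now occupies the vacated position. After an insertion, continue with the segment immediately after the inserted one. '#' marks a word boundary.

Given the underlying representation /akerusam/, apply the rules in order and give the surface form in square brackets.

[aderuzam]

Rule 1 Geminate Reduction: no change — [akerusam]
Rule 2 Velar Fronting: [akerusam] → [aterusam]
Rule 3 Intervocalic Voicing: [aterusam] → [aderuzam]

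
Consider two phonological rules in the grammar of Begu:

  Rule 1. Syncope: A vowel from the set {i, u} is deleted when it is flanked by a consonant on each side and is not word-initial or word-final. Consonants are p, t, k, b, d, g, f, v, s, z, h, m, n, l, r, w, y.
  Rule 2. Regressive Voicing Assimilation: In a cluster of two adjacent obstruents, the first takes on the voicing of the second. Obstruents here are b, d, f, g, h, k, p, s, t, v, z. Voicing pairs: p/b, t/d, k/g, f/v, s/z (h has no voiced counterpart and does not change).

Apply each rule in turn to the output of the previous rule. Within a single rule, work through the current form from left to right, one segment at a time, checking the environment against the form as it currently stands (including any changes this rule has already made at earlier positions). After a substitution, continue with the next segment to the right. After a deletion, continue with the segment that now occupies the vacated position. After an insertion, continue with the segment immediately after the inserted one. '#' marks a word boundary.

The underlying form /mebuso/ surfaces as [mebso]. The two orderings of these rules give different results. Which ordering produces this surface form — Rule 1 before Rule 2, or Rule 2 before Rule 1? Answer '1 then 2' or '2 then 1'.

Order 1 then 2:
  1 Syncope: [mebuso] → [mebso]
  2 Regressive Voicing Assimilation: [mebso] → [mepso]
  result: [mepso]
Order 2 then 1:
  2 Regressive Voicing Assimilation: no change — [mebuso]
  1 Syncope: [mebuso] → [mebso]
  result: [mebso]

2 then 1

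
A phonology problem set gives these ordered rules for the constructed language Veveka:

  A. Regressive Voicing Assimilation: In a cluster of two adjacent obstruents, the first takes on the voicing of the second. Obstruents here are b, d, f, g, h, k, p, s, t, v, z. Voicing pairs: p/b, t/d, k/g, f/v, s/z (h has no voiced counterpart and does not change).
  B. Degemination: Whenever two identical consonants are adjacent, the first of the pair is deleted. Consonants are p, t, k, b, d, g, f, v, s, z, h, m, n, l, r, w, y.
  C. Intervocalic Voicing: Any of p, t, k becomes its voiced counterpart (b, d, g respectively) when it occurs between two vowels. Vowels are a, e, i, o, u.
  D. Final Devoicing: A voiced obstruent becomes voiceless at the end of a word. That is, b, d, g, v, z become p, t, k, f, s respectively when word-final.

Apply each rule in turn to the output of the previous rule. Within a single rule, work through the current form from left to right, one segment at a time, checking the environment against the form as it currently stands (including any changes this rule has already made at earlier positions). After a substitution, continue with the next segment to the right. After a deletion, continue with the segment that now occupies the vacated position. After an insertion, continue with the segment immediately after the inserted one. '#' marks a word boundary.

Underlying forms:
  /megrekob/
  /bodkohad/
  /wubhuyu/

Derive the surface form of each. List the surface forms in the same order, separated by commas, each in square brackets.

[megregop], [botkohat], [wuphuyu]

/megrekob/:
  A Regressive Voicing Assimilation: no change — [megrekob]
  B Degemination: no change — [megrekob]
  C Intervocalic Voicing: [megrekob] → [megregob]
  D Final Devoicing: [megregob] → [megregop]
/bodkohad/:
  A Regressive Voicing Assimilation: [bodkohad] → [botkohad]
  B Degemination: no change — [botkohad]
  C Intervocalic Voicing: no change — [botkohad]
  D Final Devoicing: [botkohad] → [botkohat]
/wubhuyu/:
  A Regressive Voicing Assimilation: [wubhuyu] → [wuphuyu]
  B Degemination: no change — [wuphuyu]
  C Intervocalic Voicing: no change — [wuphuyu]
  D Final Devoicing: no change — [wuphuyu]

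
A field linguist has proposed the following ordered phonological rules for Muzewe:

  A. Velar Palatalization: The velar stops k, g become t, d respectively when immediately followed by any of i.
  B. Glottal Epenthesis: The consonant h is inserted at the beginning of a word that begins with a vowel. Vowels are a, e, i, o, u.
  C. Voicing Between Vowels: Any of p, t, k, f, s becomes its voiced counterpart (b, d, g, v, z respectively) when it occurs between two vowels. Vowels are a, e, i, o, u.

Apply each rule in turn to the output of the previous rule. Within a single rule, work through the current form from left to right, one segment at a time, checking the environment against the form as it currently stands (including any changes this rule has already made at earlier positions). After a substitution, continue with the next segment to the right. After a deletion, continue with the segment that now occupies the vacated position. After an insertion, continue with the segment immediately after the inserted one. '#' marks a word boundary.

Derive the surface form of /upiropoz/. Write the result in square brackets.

A Velar Palatalization: no change — [upiropoz]
B Glottal Epenthesis: [upiropoz] → [hupiropoz]
C Voicing Between Vowels: [hupiropoz] → [hubiroboz]

[hubiroboz]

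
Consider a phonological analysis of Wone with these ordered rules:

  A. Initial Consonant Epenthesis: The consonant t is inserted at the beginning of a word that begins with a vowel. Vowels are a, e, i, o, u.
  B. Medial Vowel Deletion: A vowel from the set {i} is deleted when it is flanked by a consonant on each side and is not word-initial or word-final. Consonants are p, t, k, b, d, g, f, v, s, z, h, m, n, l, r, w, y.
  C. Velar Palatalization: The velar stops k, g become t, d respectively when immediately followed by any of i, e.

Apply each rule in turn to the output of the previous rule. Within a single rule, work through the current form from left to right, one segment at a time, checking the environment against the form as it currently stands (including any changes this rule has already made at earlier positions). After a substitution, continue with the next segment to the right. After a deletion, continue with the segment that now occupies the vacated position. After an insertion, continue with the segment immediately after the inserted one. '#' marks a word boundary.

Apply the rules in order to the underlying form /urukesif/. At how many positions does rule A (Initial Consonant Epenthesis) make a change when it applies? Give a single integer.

1

A Initial Consonant Epenthesis: [urukesif] → [turukesif]
B Medial Vowel Deletion: [turukesif] → [turukesf]
C Velar Palatalization: [turukesf] → [turutesf]
Rule A changed 1 position(s).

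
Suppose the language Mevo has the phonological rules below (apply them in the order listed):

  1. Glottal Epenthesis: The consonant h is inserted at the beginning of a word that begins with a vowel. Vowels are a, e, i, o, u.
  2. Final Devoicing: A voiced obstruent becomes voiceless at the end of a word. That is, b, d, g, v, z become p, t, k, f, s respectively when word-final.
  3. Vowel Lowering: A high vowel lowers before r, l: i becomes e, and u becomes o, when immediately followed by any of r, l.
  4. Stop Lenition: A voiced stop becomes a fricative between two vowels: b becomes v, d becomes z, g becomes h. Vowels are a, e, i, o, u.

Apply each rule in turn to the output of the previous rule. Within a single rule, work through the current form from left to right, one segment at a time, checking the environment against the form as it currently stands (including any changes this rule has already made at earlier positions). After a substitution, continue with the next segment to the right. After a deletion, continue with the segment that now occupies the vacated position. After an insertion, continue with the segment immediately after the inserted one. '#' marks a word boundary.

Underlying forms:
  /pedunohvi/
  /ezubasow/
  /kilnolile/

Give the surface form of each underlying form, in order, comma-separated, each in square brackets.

/pedunohvi/:
  1 Glottal Epenthesis: no change — [pedunohvi]
  2 Final Devoicing: no change — [pedunohvi]
  3 Vowel Lowering: no change — [pedunohvi]
  4 Stop Lenition: [pedunohvi] → [pezunohvi]
/ezubasow/:
  1 Glottal Epenthesis: [ezubasow] → [hezubasow]
  2 Final Devoicing: no change — [hezubasow]
  3 Vowel Lowering: no change — [hezubasow]
  4 Stop Lenition: [hezubasow] → [hezuvasow]
/kilnolile/:
  1 Glottal Epenthesis: no change — [kilnolile]
  2 Final Devoicing: no change — [kilnolile]
  3 Vowel Lowering: [kilnolile] → [kelnolele]
  4 Stop Lenition: no change — [kelnolele]

[pezunohvi], [hezuvasow], [kelnolele]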